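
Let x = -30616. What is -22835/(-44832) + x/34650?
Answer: -96890627/258904800 ≈ -0.37423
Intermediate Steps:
-22835/(-44832) + x/34650 = -22835/(-44832) - 30616/34650 = -22835*(-1/44832) - 30616*1/34650 = 22835/44832 - 15308/17325 = -96890627/258904800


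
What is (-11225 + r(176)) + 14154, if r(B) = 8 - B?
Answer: 2761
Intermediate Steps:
(-11225 + r(176)) + 14154 = (-11225 + (8 - 1*176)) + 14154 = (-11225 + (8 - 176)) + 14154 = (-11225 - 168) + 14154 = -11393 + 14154 = 2761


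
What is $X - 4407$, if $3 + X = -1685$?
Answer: $-6095$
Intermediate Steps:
$X = -1688$ ($X = -3 - 1685 = -1688$)
$X - 4407 = -1688 - 4407 = -6095$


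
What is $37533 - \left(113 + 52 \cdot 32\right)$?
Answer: $35756$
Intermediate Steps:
$37533 - \left(113 + 52 \cdot 32\right) = 37533 - \left(113 + 1664\right) = 37533 - 1777 = 35756$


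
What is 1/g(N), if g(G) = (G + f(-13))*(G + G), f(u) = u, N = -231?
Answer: 1/112728 ≈ 8.8709e-6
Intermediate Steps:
g(G) = 2*G*(-13 + G) (g(G) = (G - 13)*(G + G) = (-13 + G)*(2*G) = 2*G*(-13 + G))
1/g(N) = 1/(2*(-231)*(-13 - 231)) = 1/(2*(-231)*(-244)) = 1/112728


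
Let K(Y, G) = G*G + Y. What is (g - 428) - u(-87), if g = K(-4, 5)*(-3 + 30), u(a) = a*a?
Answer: -7430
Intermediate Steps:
u(a) = a**2
K(Y, G) = Y + G**2 (K(Y, G) = G**2 + Y = Y + G**2)
g = 567 (g = (-4 + 5**2)*(-3 + 30) = (-4 + 25)*27 = 21*27 = 567)
(g - 428) - u(-87) = (567 - 428) - 1*(-87)**2 = 139 - 1*7569 = 139 - 7569 = -7430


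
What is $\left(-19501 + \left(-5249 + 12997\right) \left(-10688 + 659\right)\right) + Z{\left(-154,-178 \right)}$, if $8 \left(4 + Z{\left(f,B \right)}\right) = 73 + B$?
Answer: $- \frac{621793681}{8} \approx -7.7724 \cdot 10^{7}$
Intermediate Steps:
$Z{\left(f,B \right)} = \frac{41}{8} + \frac{B}{8}$ ($Z{\left(f,B \right)} = -4 + \frac{73 + B}{8} = -4 + \left(\frac{73}{8} + \frac{B}{8}\right) = \frac{41}{8} + \frac{B}{8}$)
$\left(-19501 + \left(-5249 + 12997\right) \left(-10688 + 659\right)\right) + Z{\left(-154,-178 \right)} = \left(-19501 + \left(-5249 + 12997\right) \left(-10688 + 659\right)\right) + \left(\frac{41}{8} + \frac{1}{8} \left(-178\right)\right) = \left(-19501 + 7748 \left(-10029\right)\right) + \left(\frac{41}{8} - \frac{89}{4}\right) = \left(-19501 - 77704692\right) - \frac{137}{8} = -77724193 - \frac{137}{8} = - \frac{621793681}{8}$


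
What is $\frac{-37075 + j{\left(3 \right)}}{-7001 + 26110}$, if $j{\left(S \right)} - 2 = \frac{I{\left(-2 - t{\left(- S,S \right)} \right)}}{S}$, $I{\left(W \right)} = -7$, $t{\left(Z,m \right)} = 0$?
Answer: $- \frac{111226}{57327} \approx -1.9402$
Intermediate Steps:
$j{\left(S \right)} = 2 - \frac{7}{S}$
$\frac{-37075 + j{\left(3 \right)}}{-7001 + 26110} = \frac{-37075 + \left(2 - \frac{7}{3}\right)}{-7001 + 26110} = \frac{-37075 + \left(2 - \frac{7}{3}\right)}{19109} = \left(-37075 + \left(2 - \frac{7}{3}\right)\right) \frac{1}{19109} = \left(-37075 - \frac{1}{3}\right) \frac{1}{19109} = \left(- \frac{111226}{3}\right) \frac{1}{19109} = - \frac{111226}{57327}$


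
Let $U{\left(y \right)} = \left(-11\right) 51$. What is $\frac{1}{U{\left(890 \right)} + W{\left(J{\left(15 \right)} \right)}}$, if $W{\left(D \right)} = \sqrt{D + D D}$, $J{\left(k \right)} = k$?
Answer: $- \frac{187}{104827} - \frac{4 \sqrt{15}}{314481} \approx -0.0018332$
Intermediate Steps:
$W{\left(D \right)} = \sqrt{D + D^{2}}$
$U{\left(y \right)} = -561$
$\frac{1}{U{\left(890 \right)} + W{\left(J{\left(15 \right)} \right)}} = \frac{1}{-561 + \sqrt{15 \left(1 + 15\right)}} = \frac{1}{-561 + \sqrt{15 \cdot 16}} = \frac{1}{-561 + \sqrt{240}} = \frac{1}{-561 + 4 \sqrt{15}}$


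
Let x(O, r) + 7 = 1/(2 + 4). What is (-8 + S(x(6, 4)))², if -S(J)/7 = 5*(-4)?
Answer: 17424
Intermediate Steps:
x(O, r) = -41/6 (x(O, r) = -7 + 1/(2 + 4) = -7 + 1/6 = -7 + ⅙ = -41/6)
S(J) = 140 (S(J) = -35*(-4) = -7*(-20) = 140)
(-8 + S(x(6, 4)))² = (-8 + 140)² = 132² = 17424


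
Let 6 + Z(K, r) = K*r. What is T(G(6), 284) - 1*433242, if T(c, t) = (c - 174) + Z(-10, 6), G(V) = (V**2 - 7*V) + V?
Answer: -433482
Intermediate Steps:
Z(K, r) = -6 + K*r
G(V) = V**2 - 6*V
T(c, t) = -240 + c (T(c, t) = (c - 174) + (-6 - 10*6) = (-174 + c) + (-6 - 60) = (-174 + c) - 66 = -240 + c)
T(G(6), 284) - 1*433242 = (-240 + 6*(-6 + 6)) - 1*433242 = (-240 + 6*0) - 433242 = (-240 + 0) - 433242 = -240 - 433242 = -433482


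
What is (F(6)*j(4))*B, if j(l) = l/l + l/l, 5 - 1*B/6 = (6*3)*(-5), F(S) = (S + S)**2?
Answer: 164160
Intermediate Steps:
F(S) = 4*S**2 (F(S) = (2*S)**2 = 4*S**2)
B = 570 (B = 30 - 6*6*3*(-5) = 30 - 108*(-5) = 30 - 6*(-90) = 30 + 540 = 570)
j(l) = 2 (j(l) = 1 + 1 = 2)
(F(6)*j(4))*B = ((4*6**2)*2)*570 = ((4*36)*2)*570 = (144*2)*570 = 288*570 = 164160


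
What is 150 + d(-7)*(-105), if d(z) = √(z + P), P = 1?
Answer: 150 - 105*I*√6 ≈ 150.0 - 257.2*I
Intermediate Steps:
d(z) = √(1 + z) (d(z) = √(z + 1) = √(1 + z))
150 + d(-7)*(-105) = 150 + √(1 - 7)*(-105) = 150 + √(-6)*(-105) = 150 + (I*√6)*(-105) = 150 - 105*I*√6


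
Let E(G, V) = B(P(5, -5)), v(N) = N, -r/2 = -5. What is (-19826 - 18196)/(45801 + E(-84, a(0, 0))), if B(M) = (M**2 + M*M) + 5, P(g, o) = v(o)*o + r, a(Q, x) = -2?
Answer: -19011/24128 ≈ -0.78792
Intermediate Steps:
r = 10 (r = -2*(-5) = 10)
P(g, o) = 10 + o**2 (P(g, o) = o*o + 10 = o**2 + 10 = 10 + o**2)
B(M) = 5 + 2*M**2 (B(M) = (M**2 + M**2) + 5 = 2*M**2 + 5 = 5 + 2*M**2)
E(G, V) = 2455 (E(G, V) = 5 + 2*(10 + (-5)**2)**2 = 5 + 2*(10 + 25)**2 = 5 + 2*35**2 = 5 + 2*1225 = 5 + 2450 = 2455)
(-19826 - 18196)/(45801 + E(-84, a(0, 0))) = (-19826 - 18196)/(45801 + 2455) = -38022/48256 = -38022*1/48256 = -19011/24128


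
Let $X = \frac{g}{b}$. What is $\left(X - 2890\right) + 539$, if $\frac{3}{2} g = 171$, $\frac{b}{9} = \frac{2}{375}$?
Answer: $24$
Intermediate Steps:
$b = \frac{6}{125}$ ($b = 9 \cdot \frac{2}{375} = \frac{6}{125} \approx 0.048$)
$g = 114$ ($g = \frac{2}{3} \cdot 171 = 114$)
$X = 2375$ ($X = \frac{114}{\frac{6}{125}} = 114 \cdot \frac{125}{6} = 2375$)
$\left(X - 2890\right) + 539 = \left(2375 - 2890\right) + 539 = -515 + 539 = 24$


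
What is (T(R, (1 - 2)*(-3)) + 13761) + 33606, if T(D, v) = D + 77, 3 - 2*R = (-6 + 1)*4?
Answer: 94911/2 ≈ 47456.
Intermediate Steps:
R = 23/2 (R = 3/2 - (-6 + 1)*4/2 = 3/2 - (-5)*4/2 = 3/2 - ½*(-20) = 3/2 + 10 = 23/2 ≈ 11.500)
T(D, v) = 77 + D
(T(R, (1 - 2)*(-3)) + 13761) + 33606 = ((77 + 23/2) + 13761) + 33606 = (177/2 + 13761) + 33606 = 27699/2 + 33606 = 94911/2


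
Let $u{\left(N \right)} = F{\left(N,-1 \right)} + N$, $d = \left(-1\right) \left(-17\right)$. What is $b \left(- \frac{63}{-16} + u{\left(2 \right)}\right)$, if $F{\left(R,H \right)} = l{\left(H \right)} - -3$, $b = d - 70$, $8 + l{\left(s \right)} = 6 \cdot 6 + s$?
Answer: $- \frac{30475}{16} \approx -1904.7$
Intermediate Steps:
$l{\left(s \right)} = 28 + s$ ($l{\left(s \right)} = -8 + \left(6 \cdot 6 + s\right) = -8 + \left(36 + s\right) = 28 + s$)
$d = 17$
$b = -53$ ($b = 17 - 70 = -53$)
$F{\left(R,H \right)} = 31 + H$ ($F{\left(R,H \right)} = \left(28 + H\right) - -3 = \left(28 + H\right) + 3 = 31 + H$)
$u{\left(N \right)} = 30 + N$ ($u{\left(N \right)} = \left(31 - 1\right) + N = 30 + N$)
$b \left(- \frac{63}{-16} + u{\left(2 \right)}\right) = - 53 \left(- \frac{63}{-16} + \left(30 + 2\right)\right) = - 53 \left(\left(-63\right) \left(- \frac{1}{16}\right) + 32\right) = - 53 \left(\frac{63}{16} + 32\right) = \left(-53\right) \frac{575}{16} = - \frac{30475}{16}$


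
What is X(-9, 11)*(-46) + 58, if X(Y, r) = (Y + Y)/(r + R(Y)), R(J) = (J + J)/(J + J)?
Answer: 127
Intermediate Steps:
R(J) = 1 (R(J) = (2*J)/((2*J)) = (2*J)*(1/(2*J)) = 1)
X(Y, r) = 2*Y/(1 + r) (X(Y, r) = (Y + Y)/(r + 1) = (2*Y)/(1 + r) = 2*Y/(1 + r))
X(-9, 11)*(-46) + 58 = (2*(-9)/(1 + 11))*(-46) + 58 = (2*(-9)/12)*(-46) + 58 = (2*(-9)*(1/12))*(-46) + 58 = -3/2*(-46) + 58 = 69 + 58 = 127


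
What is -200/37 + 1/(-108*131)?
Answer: -2829637/523476 ≈ -5.4055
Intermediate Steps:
-200/37 + 1/(-108*131) = -200*1/37 - 1/108*1/131 = -200/37 - 1/14148 = -2829637/523476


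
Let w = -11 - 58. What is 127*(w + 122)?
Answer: 6731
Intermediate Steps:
w = -69
127*(w + 122) = 127*(-69 + 122) = 127*53 = 6731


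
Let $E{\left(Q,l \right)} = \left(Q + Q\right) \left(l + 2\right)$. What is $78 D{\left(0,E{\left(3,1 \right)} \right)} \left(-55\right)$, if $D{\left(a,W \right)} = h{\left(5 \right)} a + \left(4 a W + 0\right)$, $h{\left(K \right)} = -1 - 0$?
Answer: $0$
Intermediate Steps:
$h{\left(K \right)} = -1$ ($h{\left(K \right)} = -1 + 0 = -1$)
$E{\left(Q,l \right)} = 2 Q \left(2 + l\right)$
$D{\left(a,W \right)} = - a + 4 W a$ ($D{\left(a,W \right)} = - a + \left(4 a W + 0\right) = - a + \left(4 W a + 0\right) = - a + 4 W a$)
$78 D{\left(0,E{\left(3,1 \right)} \right)} \left(-55\right) = 78 \cdot 0 \left(-1 + 4 \cdot 2 \cdot 3 \left(2 + 1\right)\right) \left(-55\right) = 78 \cdot 0 \left(-1 + 4 \cdot 2 \cdot 3 \cdot 3\right) \left(-55\right) = 78 \cdot 0 \left(-1 + 4 \cdot 18\right) \left(-55\right) = 78 \cdot 0 \left(-1 + 72\right) \left(-55\right) = 78 \cdot 0 \cdot 71 \left(-55\right) = 78 \cdot 0 \left(-55\right) = 0 \left(-55\right) = 0$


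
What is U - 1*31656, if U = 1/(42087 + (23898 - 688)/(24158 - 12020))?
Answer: -8086132912779/255437608 ≈ -31656.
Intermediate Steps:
U = 6069/255437608 (U = 1/(42087 + 23210/12138) = 1/(42087 + 23210*(1/12138)) = 1/(42087 + 11605/6069) = 1/(255437608/6069) = 6069/255437608 ≈ 2.3759e-5)
U - 1*31656 = 6069/255437608 - 1*31656 = 6069/255437608 - 31656 = -8086132912779/255437608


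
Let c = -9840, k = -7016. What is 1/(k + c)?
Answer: -1/16856 ≈ -5.9326e-5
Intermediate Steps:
1/(k + c) = 1/(-7016 - 9840) = 1/(-16856) = -1/16856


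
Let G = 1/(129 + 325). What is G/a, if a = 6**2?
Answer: 1/16344 ≈ 6.1185e-5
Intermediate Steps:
a = 36
G = 1/454 ≈ 0.0022026
G/a = (1/454)/36 = (1/454)*(1/36) = 1/16344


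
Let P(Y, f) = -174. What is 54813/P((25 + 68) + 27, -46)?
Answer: -18271/58 ≈ -315.02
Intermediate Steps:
54813/P((25 + 68) + 27, -46) = 54813/(-174) = 54813*(-1/174) = -18271/58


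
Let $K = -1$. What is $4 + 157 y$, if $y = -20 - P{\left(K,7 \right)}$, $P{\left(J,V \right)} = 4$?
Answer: $-3764$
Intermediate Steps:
$y = -24$ ($y = -20 - 4 = -24$)
$4 + 157 y = 4 + 157 \left(-24\right) = 4 - 3768 = -3764$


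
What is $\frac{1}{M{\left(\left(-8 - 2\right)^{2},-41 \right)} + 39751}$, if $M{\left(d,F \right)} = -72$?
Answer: $\frac{1}{39679} \approx 2.5202 \cdot 10^{-5}$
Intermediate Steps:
$\frac{1}{M{\left(\left(-8 - 2\right)^{2},-41 \right)} + 39751} = \frac{1}{-72 + 39751} = \frac{1}{39679}$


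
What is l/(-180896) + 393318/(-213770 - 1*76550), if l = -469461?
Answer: 4071516537/3282357920 ≈ 1.2404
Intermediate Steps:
l/(-180896) + 393318/(-213770 - 1*76550) = -469461/(-180896) + 393318/(-213770 - 1*76550) = -469461*(-1/180896) + 393318/(-213770 - 76550) = 469461/180896 + 393318/(-290320) = 469461/180896 + 393318*(-1/290320) = 469461/180896 - 196659/145160 = 4071516537/3282357920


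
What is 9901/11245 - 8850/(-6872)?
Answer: 83778961/38637820 ≈ 2.1683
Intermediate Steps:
9901/11245 - 8850/(-6872) = 9901*(1/11245) - 8850*(-1/6872) = 9901/11245 + 4425/3436 = 83778961/38637820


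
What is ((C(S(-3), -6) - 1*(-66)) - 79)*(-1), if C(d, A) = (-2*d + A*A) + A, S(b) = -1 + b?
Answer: -25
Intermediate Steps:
C(d, A) = A + A**2 - 2*d (C(d, A) = (-2*d + A**2) + A = (A**2 - 2*d) + A = A + A**2 - 2*d)
((C(S(-3), -6) - 1*(-66)) - 79)*(-1) = (((-6 + (-6)**2 - 2*(-1 - 3)) - 1*(-66)) - 79)*(-1) = (((-6 + 36 - 2*(-4)) + 66) - 79)*(-1) = (((-6 + 36 + 8) + 66) - 79)*(-1) = ((38 + 66) - 79)*(-1) = (104 - 79)*(-1) = 25*(-1) = -25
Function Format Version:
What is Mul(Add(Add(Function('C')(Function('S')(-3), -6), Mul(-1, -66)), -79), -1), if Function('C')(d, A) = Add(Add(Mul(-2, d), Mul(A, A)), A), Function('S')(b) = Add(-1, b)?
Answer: -25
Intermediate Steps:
Function('C')(d, A) = Add(A, Pow(A, 2), Mul(-2, d)) (Function('C')(d, A) = Add(Add(Mul(-2, d), Pow(A, 2)), A) = Add(Add(Pow(A, 2), Mul(-2, d)), A) = Add(A, Pow(A, 2), Mul(-2, d)))
Mul(Add(Add(Function('C')(Function('S')(-3), -6), Mul(-1, -66)), -79), -1) = Mul(Add(Add(Add(-6, Pow(-6, 2), Mul(-2, Add(-1, -3))), Mul(-1, -66)), -79), -1) = Mul(Add(Add(Add(-6, 36, Mul(-2, -4)), 66), -79), -1) = Mul(Add(Add(Add(-6, 36, 8), 66), -79), -1) = Mul(Add(Add(38, 66), -79), -1) = Mul(Add(104, -79), -1) = Mul(25, -1) = -25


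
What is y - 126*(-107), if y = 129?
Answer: 13611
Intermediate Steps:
y - 126*(-107) = 129 - 126*(-107) = 129 + 13482 = 13611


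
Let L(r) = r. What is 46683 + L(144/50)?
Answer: 1167147/25 ≈ 46686.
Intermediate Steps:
46683 + L(144/50) = 46683 + 144/50 = 46683 + 144*(1/50) = 46683 + 72/25 = 1167147/25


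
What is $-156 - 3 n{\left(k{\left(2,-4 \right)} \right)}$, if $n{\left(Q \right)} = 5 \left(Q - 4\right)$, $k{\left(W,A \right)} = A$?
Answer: $-36$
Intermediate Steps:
$n{\left(Q \right)} = -20 + 5 Q$ ($n{\left(Q \right)} = 5 \left(-4 + Q\right) = -20 + 5 Q$)
$-156 - 3 n{\left(k{\left(2,-4 \right)} \right)} = -156 - 3 \left(-20 + 5 \left(-4\right)\right) = -156 - 3 \left(-20 - 20\right) = -156 - -120 = -156 + 120 = -36$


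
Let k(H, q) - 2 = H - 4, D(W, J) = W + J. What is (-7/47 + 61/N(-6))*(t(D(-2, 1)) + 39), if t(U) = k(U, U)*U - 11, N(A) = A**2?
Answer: 81065/1692 ≈ 47.911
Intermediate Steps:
D(W, J) = J + W
k(H, q) = -2 + H (k(H, q) = 2 + (H - 4) = 2 + (-4 + H) = -2 + H)
t(U) = -11 + U*(-2 + U) (t(U) = (-2 + U)*U - 11 = U*(-2 + U) - 11 = -11 + U*(-2 + U))
(-7/47 + 61/N(-6))*(t(D(-2, 1)) + 39) = (-7/47 + 61/((-6)**2))*((-11 + (1 - 2)*(-2 + (1 - 2))) + 39) = (-7*1/47 + 61/36)*((-11 - (-2 - 1)) + 39) = (-7/47 + 61*(1/36))*((-11 - 1*(-3)) + 39) = (-7/47 + 61/36)*((-11 + 3) + 39) = 2615*(-8 + 39)/1692 = (2615/1692)*31 = 81065/1692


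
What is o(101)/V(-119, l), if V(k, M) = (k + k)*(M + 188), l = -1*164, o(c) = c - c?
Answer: 0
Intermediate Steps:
o(c) = 0
l = -164
V(k, M) = 2*k*(188 + M) (V(k, M) = (2*k)*(188 + M) = 2*k*(188 + M))
o(101)/V(-119, l) = 0/((2*(-119)*(188 - 164))) = 0/((2*(-119)*24)) = 0/(-5712) = 0*(-1/5712) = 0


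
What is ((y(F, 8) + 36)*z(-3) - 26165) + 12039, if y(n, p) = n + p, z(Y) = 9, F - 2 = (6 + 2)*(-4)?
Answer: -14000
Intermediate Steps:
F = -30 (F = 2 + (6 + 2)*(-4) = 2 + 8*(-4) = 2 - 32 = -30)
((y(F, 8) + 36)*z(-3) - 26165) + 12039 = (((-30 + 8) + 36)*9 - 26165) + 12039 = ((-22 + 36)*9 - 26165) + 12039 = (14*9 - 26165) + 12039 = (126 - 26165) + 12039 = -26039 + 12039 = -14000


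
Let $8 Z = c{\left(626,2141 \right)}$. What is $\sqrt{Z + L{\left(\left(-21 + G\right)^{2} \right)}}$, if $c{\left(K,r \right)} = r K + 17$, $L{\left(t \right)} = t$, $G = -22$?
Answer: $\frac{5 \sqrt{108406}}{4} \approx 411.56$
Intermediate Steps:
$c{\left(K,r \right)} = 17 + K r$ ($c{\left(K,r \right)} = K r + 17 = 17 + K r$)
$Z = \frac{1340283}{8}$ ($Z = \frac{17 + 626 \cdot 2141}{8} = \frac{17 + 1340266}{8} = \frac{1}{8} \cdot 1340283 = \frac{1340283}{8} \approx 1.6754 \cdot 10^{5}$)
$\sqrt{Z + L{\left(\left(-21 + G\right)^{2} \right)}} = \sqrt{\frac{1340283}{8} + \left(-21 - 22\right)^{2}} = \sqrt{\frac{1340283}{8} + \left(-43\right)^{2}} = \sqrt{\frac{1340283}{8} + 1849} = \sqrt{\frac{1355075}{8}} = \frac{5 \sqrt{108406}}{4}$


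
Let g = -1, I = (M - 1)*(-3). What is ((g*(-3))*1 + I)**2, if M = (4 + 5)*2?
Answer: 2304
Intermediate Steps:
M = 18 (M = 9*2 = 18)
I = -51 (I = (18 - 1)*(-3) = 17*(-3) = -51)
((g*(-3))*1 + I)**2 = (-1*(-3)*1 - 51)**2 = (3*1 - 51)**2 = (3 - 51)**2 = (-48)**2 = 2304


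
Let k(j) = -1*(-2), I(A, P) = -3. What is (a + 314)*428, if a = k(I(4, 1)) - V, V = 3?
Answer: 133964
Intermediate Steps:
k(j) = 2
a = -1 (a = 2 - 1*3 = 2 - 3 = -1)
(a + 314)*428 = (-1 + 314)*428 = 313*428 = 133964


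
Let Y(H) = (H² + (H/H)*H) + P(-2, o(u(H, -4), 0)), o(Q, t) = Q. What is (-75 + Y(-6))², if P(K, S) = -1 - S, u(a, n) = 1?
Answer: 2209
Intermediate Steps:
Y(H) = -2 + H + H² (Y(H) = (H² + (H/H)*H) + (-1 - 1*1) = (H² + 1*H) + (-1 - 1) = (H² + H) - 2 = (H + H²) - 2 = -2 + H + H²)
(-75 + Y(-6))² = (-75 + (-2 - 6 + (-6)²))² = (-75 + (-2 - 6 + 36))² = (-75 + 28)² = (-47)² = 2209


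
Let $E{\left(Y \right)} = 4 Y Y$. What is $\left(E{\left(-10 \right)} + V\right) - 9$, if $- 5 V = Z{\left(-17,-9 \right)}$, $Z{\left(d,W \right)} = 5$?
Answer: $390$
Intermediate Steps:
$V = -1$ ($V = \left(- \frac{1}{5}\right) 5 = -1$)
$E{\left(Y \right)} = 4 Y^{2}$
$\left(E{\left(-10 \right)} + V\right) - 9 = \left(4 \left(-10\right)^{2} - 1\right) - 9 = \left(4 \cdot 100 - 1\right) - 9 = \left(400 - 1\right) - 9 = 399 - 9 = 390$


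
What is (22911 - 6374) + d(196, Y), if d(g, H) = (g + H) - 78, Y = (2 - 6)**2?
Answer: 16671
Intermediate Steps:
Y = 16 (Y = (-4)**2 = 16)
d(g, H) = -78 + H + g (d(g, H) = (H + g) - 78 = -78 + H + g)
(22911 - 6374) + d(196, Y) = (22911 - 6374) + (-78 + 16 + 196) = 16537 + 134 = 16671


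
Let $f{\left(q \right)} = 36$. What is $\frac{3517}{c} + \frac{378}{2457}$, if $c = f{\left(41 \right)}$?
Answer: $\frac{45793}{468} \approx 97.848$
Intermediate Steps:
$c = 36$
$\frac{3517}{c} + \frac{378}{2457} = \frac{3517}{36} + \frac{378}{2457} = 3517 \cdot \frac{1}{36} + 378 \cdot \frac{1}{2457} = \frac{3517}{36} + \frac{2}{13} = \frac{45793}{468}$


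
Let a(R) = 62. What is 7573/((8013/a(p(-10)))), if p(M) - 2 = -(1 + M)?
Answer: 469526/8013 ≈ 58.596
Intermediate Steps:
p(M) = 1 - M (p(M) = 2 - (1 + M) = 2 + (-1 - M) = 1 - M)
7573/((8013/a(p(-10)))) = 7573/((8013/62)) = 7573/((8013*(1/62))) = 7573/(8013/62) = 7573*(62/8013) = 469526/8013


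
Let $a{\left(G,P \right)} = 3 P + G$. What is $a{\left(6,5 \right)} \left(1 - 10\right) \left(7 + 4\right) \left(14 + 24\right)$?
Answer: $-79002$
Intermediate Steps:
$a{\left(G,P \right)} = G + 3 P$
$a{\left(6,5 \right)} \left(1 - 10\right) \left(7 + 4\right) \left(14 + 24\right) = \left(6 + 3 \cdot 5\right) \left(1 - 10\right) \left(7 + 4\right) \left(14 + 24\right) = \left(6 + 15\right) \left(1 - 10\right) 11 \cdot 38 = 21 \left(-9\right) 418 = \left(-189\right) 418 = -79002$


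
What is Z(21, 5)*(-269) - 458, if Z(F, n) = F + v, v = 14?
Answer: -9873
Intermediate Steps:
Z(F, n) = 14 + F (Z(F, n) = F + 14 = 14 + F)
Z(21, 5)*(-269) - 458 = (14 + 21)*(-269) - 458 = 35*(-269) - 458 = -9415 - 458 = -9873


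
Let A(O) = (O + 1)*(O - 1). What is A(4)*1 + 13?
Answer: 28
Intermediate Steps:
A(O) = (1 + O)*(-1 + O)
A(4)*1 + 13 = (-1 + 4²)*1 + 13 = (-1 + 16)*1 + 13 = 15*1 + 13 = 15 + 13 = 28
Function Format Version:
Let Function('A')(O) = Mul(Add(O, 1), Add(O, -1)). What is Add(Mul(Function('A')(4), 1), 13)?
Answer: 28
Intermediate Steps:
Function('A')(O) = Mul(Add(1, O), Add(-1, O))
Add(Mul(Function('A')(4), 1), 13) = Add(Mul(Add(-1, Pow(4, 2)), 1), 13) = Add(Mul(Add(-1, 16), 1), 13) = Add(Mul(15, 1), 13) = Add(15, 13) = 28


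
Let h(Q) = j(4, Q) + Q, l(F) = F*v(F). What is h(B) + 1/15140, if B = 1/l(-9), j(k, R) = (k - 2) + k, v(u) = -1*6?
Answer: 2460277/408780 ≈ 6.0186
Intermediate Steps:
v(u) = -6
j(k, R) = -2 + 2*k (j(k, R) = (-2 + k) + k = -2 + 2*k)
l(F) = -6*F (l(F) = F*(-6) = -6*F)
B = 1/54 (B = 1/(-6*(-9)) = 1/54 ≈ 0.018519)
h(Q) = 6 + Q (h(Q) = (-2 + 2*4) + Q = (-2 + 8) + Q = 6 + Q)
h(B) + 1/15140 = (6 + 1/54) + 1/15140 = 325/54 + 1/15140 = 2460277/408780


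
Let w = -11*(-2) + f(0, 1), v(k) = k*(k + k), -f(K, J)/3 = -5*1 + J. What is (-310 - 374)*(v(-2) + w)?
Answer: -28728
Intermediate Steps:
f(K, J) = 15 - 3*J (f(K, J) = -3*(-5*1 + J) = -3*(-5 + J) = 15 - 3*J)
v(k) = 2*k² (v(k) = k*(2*k) = 2*k²)
w = 34 (w = -11*(-2) + (15 - 3*1) = 22 + (15 - 3) = 22 + 12 = 34)
(-310 - 374)*(v(-2) + w) = (-310 - 374)*(2*(-2)² + 34) = -684*(2*4 + 34) = -684*(8 + 34) = -684*42 = -28728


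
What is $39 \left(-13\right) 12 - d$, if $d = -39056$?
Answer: $32972$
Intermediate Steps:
$39 \left(-13\right) 12 - d = 39 \left(-13\right) 12 - -39056 = \left(-507\right) 12 + 39056 = -6084 + 39056 = 32972$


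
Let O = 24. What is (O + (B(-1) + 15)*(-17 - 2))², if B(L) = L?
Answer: 58564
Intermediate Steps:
(O + (B(-1) + 15)*(-17 - 2))² = (24 + (-1 + 15)*(-17 - 2))² = (24 + 14*(-19))² = (24 - 266)² = (-242)² = 58564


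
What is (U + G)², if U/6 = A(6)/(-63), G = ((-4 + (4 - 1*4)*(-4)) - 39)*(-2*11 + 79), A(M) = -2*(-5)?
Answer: 2651323081/441 ≈ 6.0121e+6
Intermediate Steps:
A(M) = 10
G = -2451 (G = ((-4 + (4 - 4)*(-4)) - 39)*(-22 + 79) = ((-4 + 0*(-4)) - 39)*57 = ((-4 + 0) - 39)*57 = (-4 - 39)*57 = -43*57 = -2451)
U = -20/21 (U = 6*(10/(-63)) = 6*(10*(-1/63)) = 6*(-10/63) = -20/21 ≈ -0.95238)
(U + G)² = (-20/21 - 2451)² = (-51491/21)² = 2651323081/441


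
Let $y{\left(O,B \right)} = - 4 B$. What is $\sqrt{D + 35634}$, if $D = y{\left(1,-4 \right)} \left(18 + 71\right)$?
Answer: $\sqrt{37058} \approx 192.5$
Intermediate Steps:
$D = 1424$ ($D = \left(-4\right) \left(-4\right) \left(18 + 71\right) = 16 \cdot 89 = 1424$)
$\sqrt{D + 35634} = \sqrt{1424 + 35634} = \sqrt{37058}$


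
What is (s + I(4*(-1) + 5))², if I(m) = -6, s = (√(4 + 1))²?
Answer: 1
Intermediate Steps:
s = 5 (s = (√5)² = 5)
(s + I(4*(-1) + 5))² = (5 - 6)² = (-1)² = 1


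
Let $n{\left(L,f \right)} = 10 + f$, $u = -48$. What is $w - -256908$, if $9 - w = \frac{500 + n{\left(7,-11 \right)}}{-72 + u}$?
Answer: $\frac{30830539}{120} \approx 2.5692 \cdot 10^{5}$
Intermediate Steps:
$w = \frac{1579}{120}$ ($w = 9 - \frac{500 + \left(10 - 11\right)}{-72 - 48} = 9 - \frac{500 - 1}{-120} = 9 - 499 \left(- \frac{1}{120}\right) = 9 - - \frac{499}{120} = 9 + \frac{499}{120} = \frac{1579}{120} \approx 13.158$)
$w - -256908 = \frac{1579}{120} - -256908 = \frac{1579}{120} + 256908 = \frac{30830539}{120}$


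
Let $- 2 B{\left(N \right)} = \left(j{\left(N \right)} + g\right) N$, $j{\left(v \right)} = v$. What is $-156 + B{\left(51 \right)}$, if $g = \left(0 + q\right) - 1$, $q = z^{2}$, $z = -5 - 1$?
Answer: $-2349$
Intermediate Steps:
$z = -6$
$q = 36$ ($q = \left(-6\right)^{2} = 36$)
$g = 35$ ($g = \left(0 + 36\right) - 1 = 36 - 1 = 35$)
$B{\left(N \right)} = - \frac{N \left(35 + N\right)}{2}$ ($B{\left(N \right)} = - \frac{\left(N + 35\right) N}{2} = - \frac{\left(35 + N\right) N}{2} = - \frac{N \left(35 + N\right)}{2}$)
$-156 + B{\left(51 \right)} = -156 - \frac{51 \left(35 + 51\right)}{2} = -156 - \frac{51}{2} \cdot 86 = -156 - 2193 = -2349$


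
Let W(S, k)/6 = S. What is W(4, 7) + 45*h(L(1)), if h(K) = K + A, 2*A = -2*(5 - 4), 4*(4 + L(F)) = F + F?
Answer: -357/2 ≈ -178.50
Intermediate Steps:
L(F) = -4 + F/2 (L(F) = -4 + (F + F)/4 = -4 + (2*F)/4 = -4 + F/2)
W(S, k) = 6*S
A = -1 (A = (-2*(5 - 4))/2 = (-2*1)/2 = (½)*(-2) = -1)
h(K) = -1 + K (h(K) = K - 1 = -1 + K)
W(4, 7) + 45*h(L(1)) = 6*4 + 45*(-1 + (-4 + (½)*1)) = 24 + 45*(-1 + (-4 + ½)) = 24 + 45*(-1 - 7/2) = 24 + 45*(-9/2) = 24 - 405/2 = -357/2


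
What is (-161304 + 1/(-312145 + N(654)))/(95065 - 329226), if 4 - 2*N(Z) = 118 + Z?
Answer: 50412177817/73182103169 ≈ 0.68886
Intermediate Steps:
N(Z) = -57 - Z/2 (N(Z) = 2 - (118 + Z)/2 = 2 + (-59 - Z/2) = -57 - Z/2)
(-161304 + 1/(-312145 + N(654)))/(95065 - 329226) = (-161304 + 1/(-312145 + (-57 - ½*654)))/(95065 - 329226) = (-161304 + 1/(-312145 + (-57 - 327)))/(-234161) = (-161304 + 1/(-312145 - 384))*(-1/234161) = (-161304 + 1/(-312529))*(-1/234161) = (-161304 - 1/312529)*(-1/234161) = -50412177817/312529*(-1/234161) = 50412177817/73182103169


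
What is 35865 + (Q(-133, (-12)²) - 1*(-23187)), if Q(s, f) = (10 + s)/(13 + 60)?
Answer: 4310673/73 ≈ 59050.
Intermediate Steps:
Q(s, f) = 10/73 + s/73 (Q(s, f) = (10 + s)/73 = (10 + s)*(1/73) = 10/73 + s/73)
35865 + (Q(-133, (-12)²) - 1*(-23187)) = 35865 + ((10/73 + (1/73)*(-133)) - 1*(-23187)) = 35865 + ((10/73 - 133/73) + 23187) = 35865 + (-123/73 + 23187) = 35865 + 1692528/73 = 4310673/73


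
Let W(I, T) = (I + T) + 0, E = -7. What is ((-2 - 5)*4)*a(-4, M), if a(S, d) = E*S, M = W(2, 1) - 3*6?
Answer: -784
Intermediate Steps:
W(I, T) = I + T
M = -15 (M = (2 + 1) - 3*6 = 3 - 18 = -15)
a(S, d) = -7*S
((-2 - 5)*4)*a(-4, M) = ((-2 - 5)*4)*(-7*(-4)) = -7*4*28 = -28*28 = -784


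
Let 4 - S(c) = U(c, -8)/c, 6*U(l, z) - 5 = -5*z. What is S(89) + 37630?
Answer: 6698837/178 ≈ 37634.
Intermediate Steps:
U(l, z) = ⅚ - 5*z/6 (U(l, z) = ⅚ + (-5*z)/6 = ⅚ - 5*z/6)
S(c) = 4 - 15/(2*c) (S(c) = 4 - (⅚ - ⅚*(-8))/c = 4 - (⅚ + 20/3)/c = 4 - 15/(2*c))
S(89) + 37630 = (4 - 15/2/89) + 37630 = (4 - 15/2*1/89) + 37630 = (4 - 15/178) + 37630 = 697/178 + 37630 = 6698837/178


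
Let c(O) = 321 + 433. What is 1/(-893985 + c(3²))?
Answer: -1/893231 ≈ -1.1195e-6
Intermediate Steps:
c(O) = 754
1/(-893985 + c(3²)) = 1/(-893985 + 754) = 1/(-893231) = -1/893231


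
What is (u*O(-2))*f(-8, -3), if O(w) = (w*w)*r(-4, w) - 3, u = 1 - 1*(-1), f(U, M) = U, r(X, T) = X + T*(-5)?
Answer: -336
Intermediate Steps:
r(X, T) = X - 5*T
u = 2 (u = 1 + 1 = 2)
O(w) = -3 + w²*(-4 - 5*w) (O(w) = (w*w)*(-4 - 5*w) - 3 = w²*(-4 - 5*w) - 3 = -3 + w²*(-4 - 5*w))
(u*O(-2))*f(-8, -3) = (2*(-3 - 1*(-2)²*(4 + 5*(-2))))*(-8) = (2*(-3 - 1*4*(4 - 10)))*(-8) = (2*(-3 - 1*4*(-6)))*(-8) = (2*(-3 + 24))*(-8) = (2*21)*(-8) = 42*(-8) = -336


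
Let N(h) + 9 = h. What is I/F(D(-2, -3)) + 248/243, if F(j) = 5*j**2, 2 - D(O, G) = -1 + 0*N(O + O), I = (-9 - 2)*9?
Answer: -1433/1215 ≈ -1.1794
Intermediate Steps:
I = -99 (I = -11*9 = -99)
N(h) = -9 + h
D(O, G) = 3 (D(O, G) = 2 - (-1 + 0*(-9 + (O + O))) = 2 - (-1 + 0*(-9 + 2*O)) = 2 - (-1 + 0) = 2 - 1*(-1) = 2 + 1 = 3)
I/F(D(-2, -3)) + 248/243 = -99/(5*3**2) + 248/243 = -99/(5*9) + 248*(1/243) = -99/45 + 248/243 = -99*1/45 + 248/243 = -11/5 + 248/243 = -1433/1215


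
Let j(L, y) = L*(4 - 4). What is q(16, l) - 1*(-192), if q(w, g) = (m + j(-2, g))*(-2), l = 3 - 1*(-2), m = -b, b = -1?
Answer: 190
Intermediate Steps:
m = 1 (m = -1*(-1) = 1)
j(L, y) = 0 (j(L, y) = L*0 = 0)
l = 5 (l = 3 + 2 = 5)
q(w, g) = -2 (q(w, g) = (1 + 0)*(-2) = 1*(-2) = -2)
q(16, l) - 1*(-192) = -2 - 1*(-192) = -2 + 192 = 190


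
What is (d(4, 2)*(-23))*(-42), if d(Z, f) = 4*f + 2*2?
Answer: 11592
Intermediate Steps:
d(Z, f) = 4 + 4*f (d(Z, f) = 4*f + 4 = 4 + 4*f)
(d(4, 2)*(-23))*(-42) = ((4 + 4*2)*(-23))*(-42) = ((4 + 8)*(-23))*(-42) = (12*(-23))*(-42) = -276*(-42) = 11592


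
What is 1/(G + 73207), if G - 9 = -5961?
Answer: 1/67255 ≈ 1.4869e-5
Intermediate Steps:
G = -5952 (G = 9 - 5961 = -5952)
1/(G + 73207) = 1/(-5952 + 73207) = 1/67255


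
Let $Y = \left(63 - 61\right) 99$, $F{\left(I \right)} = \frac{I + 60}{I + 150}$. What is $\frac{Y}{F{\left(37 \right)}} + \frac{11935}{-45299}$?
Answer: $\frac{17279207}{45299} \approx 381.45$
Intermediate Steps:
$F{\left(I \right)} = \frac{60 + I}{150 + I}$
$Y = 198$ ($Y = 2 \cdot 99 = 198$)
$\frac{Y}{F{\left(37 \right)}} + \frac{11935}{-45299} = \frac{198}{\frac{1}{150 + 37} \left(60 + 37\right)} + \frac{11935}{-45299} = \frac{198}{\frac{1}{187} \cdot 97} + 11935 \left(- \frac{1}{45299}\right) = \frac{198}{\frac{1}{187} \cdot 97} - \frac{11935}{45299} = \frac{198}{\frac{97}{187}} - \frac{11935}{45299} = 198 \cdot \frac{187}{97} - \frac{11935}{45299} = \frac{37026}{97} - \frac{11935}{45299} = \frac{17279207}{45299}$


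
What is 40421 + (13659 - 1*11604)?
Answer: 42476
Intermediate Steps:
40421 + (13659 - 1*11604) = 40421 + (13659 - 11604) = 40421 + 2055 = 42476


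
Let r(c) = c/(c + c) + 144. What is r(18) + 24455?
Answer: 49199/2 ≈ 24600.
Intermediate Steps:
r(c) = 289/2 (r(c) = c/((2*c)) + 144 = (1/(2*c))*c + 144 = 1/2 + 144 = 289/2)
r(18) + 24455 = 289/2 + 24455 = 49199/2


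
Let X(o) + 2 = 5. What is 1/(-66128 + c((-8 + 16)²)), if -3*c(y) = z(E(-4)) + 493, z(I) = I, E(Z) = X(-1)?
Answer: -3/198880 ≈ -1.5084e-5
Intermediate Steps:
X(o) = 3 (X(o) = -2 + 5 = 3)
E(Z) = 3
c(y) = -496/3 (c(y) = -(3 + 493)/3 = -⅓*496 = -496/3)
1/(-66128 + c((-8 + 16)²)) = 1/(-66128 - 496/3) = 1/(-198880/3) = -3/198880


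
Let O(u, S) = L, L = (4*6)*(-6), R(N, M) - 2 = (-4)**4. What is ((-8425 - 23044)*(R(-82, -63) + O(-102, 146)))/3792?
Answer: -597911/632 ≈ -946.06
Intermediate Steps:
R(N, M) = 258 (R(N, M) = 2 + (-4)**4 = 2 + 256 = 258)
L = -144 (L = 24*(-6) = -144)
O(u, S) = -144
((-8425 - 23044)*(R(-82, -63) + O(-102, 146)))/3792 = ((-8425 - 23044)*(258 - 144))/3792 = -31469*114*(1/3792) = -3587466*1/3792 = -597911/632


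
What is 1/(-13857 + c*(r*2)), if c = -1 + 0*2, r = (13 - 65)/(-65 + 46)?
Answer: -19/263387 ≈ -7.2137e-5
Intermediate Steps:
r = 52/19 (r = -52/(-19) = -52*(-1/19) = 52/19 ≈ 2.7368)
c = -1 (c = -1 + 0 = -1)
1/(-13857 + c*(r*2)) = 1/(-13857 - 52*2/19) = 1/(-13857 - 1*104/19) = 1/(-13857 - 104/19) = 1/(-263387/19) = -19/263387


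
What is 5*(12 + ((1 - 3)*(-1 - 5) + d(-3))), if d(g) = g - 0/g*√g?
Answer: 105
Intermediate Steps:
d(g) = g (d(g) = g - 0*√g = g - 1*0 = g + 0 = g)
5*(12 + ((1 - 3)*(-1 - 5) + d(-3))) = 5*(12 + ((1 - 3)*(-1 - 5) - 3)) = 5*(12 + (-2*(-6) - 3)) = 5*(12 + (12 - 3)) = 5*(12 + 9) = 5*21 = 105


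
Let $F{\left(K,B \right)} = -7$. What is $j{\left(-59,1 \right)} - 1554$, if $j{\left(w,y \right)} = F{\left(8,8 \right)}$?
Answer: $-1561$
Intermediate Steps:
$j{\left(w,y \right)} = -7$
$j{\left(-59,1 \right)} - 1554 = -7 - 1554 = -1561$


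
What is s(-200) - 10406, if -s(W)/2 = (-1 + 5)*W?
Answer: -8806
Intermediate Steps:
s(W) = -8*W (s(W) = -2*(-1 + 5)*W = -8*W)
s(-200) - 10406 = -8*(-200) - 10406 = 1600 - 10406 = -8806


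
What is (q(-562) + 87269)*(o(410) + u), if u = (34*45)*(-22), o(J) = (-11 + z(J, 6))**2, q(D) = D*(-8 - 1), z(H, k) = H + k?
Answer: 12036209355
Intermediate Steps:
q(D) = -9*D (q(D) = D*(-9) = -9*D)
o(J) = (-5 + J)**2 (o(J) = (-11 + (J + 6))**2 = (-11 + (6 + J))**2 = (-5 + J)**2)
u = -33660 (u = 1530*(-22) = -33660)
(q(-562) + 87269)*(o(410) + u) = (-9*(-562) + 87269)*((-5 + 410)**2 - 33660) = (5058 + 87269)*(405**2 - 33660) = 92327*(164025 - 33660) = 92327*130365 = 12036209355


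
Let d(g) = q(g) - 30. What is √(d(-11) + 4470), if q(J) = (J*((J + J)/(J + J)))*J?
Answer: √4561 ≈ 67.535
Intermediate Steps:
q(J) = J² (q(J) = (J*((2*J)/((2*J))))*J = (J*((2*J)*(1/(2*J))))*J = (J*1)*J = J*J = J²)
d(g) = -30 + g² (d(g) = g² - 30 = -30 + g²)
√(d(-11) + 4470) = √((-30 + (-11)²) + 4470) = √((-30 + 121) + 4470) = √(91 + 4470) = √4561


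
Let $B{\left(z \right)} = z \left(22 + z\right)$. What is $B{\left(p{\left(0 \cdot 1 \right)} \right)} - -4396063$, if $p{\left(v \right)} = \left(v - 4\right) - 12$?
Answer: $4395967$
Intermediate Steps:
$p{\left(v \right)} = -16 + v$ ($p{\left(v \right)} = \left(-4 + v\right) - 12 = -16 + v$)
$B{\left(p{\left(0 \cdot 1 \right)} \right)} - -4396063 = \left(-16 + 0 \cdot 1\right) \left(22 + \left(-16 + 0 \cdot 1\right)\right) - -4396063 = \left(-16 + 0\right) \left(22 + \left(-16 + 0\right)\right) + 4396063 = - 16 \left(22 - 16\right) + 4396063 = \left(-16\right) 6 + 4396063 = -96 + 4396063 = 4395967$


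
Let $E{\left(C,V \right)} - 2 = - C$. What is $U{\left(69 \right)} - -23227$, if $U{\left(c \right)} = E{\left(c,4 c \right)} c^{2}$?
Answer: $-295760$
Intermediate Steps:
$E{\left(C,V \right)} = 2 - C$
$U{\left(c \right)} = c^{2} \left(2 - c\right)$ ($U{\left(c \right)} = \left(2 - c\right) c^{2} = c^{2} \left(2 - c\right)$)
$U{\left(69 \right)} - -23227 = 69^{2} \left(2 - 69\right) - -23227 = 4761 \left(2 - 69\right) + 23227 = 4761 \left(-67\right) + 23227 = -318987 + 23227 = -295760$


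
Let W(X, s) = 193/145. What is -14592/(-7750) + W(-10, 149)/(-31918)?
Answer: 6753188537/3586785250 ≈ 1.8828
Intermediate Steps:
W(X, s) = 193/145 (W(X, s) = 193*(1/145) = 193/145)
-14592/(-7750) + W(-10, 149)/(-31918) = -14592/(-7750) + (193/145)/(-31918) = -14592*(-1/7750) + (193/145)*(-1/31918) = 7296/3875 - 193/4628110 = 6753188537/3586785250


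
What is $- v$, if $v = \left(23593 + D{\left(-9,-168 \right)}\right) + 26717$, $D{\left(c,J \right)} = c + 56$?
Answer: $-50357$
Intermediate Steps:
$D{\left(c,J \right)} = 56 + c$
$v = 50357$ ($v = \left(23593 + \left(56 - 9\right)\right) + 26717 = \left(23593 + 47\right) + 26717 = 23640 + 26717 = 50357$)
$- v = \left(-1\right) 50357 = -50357$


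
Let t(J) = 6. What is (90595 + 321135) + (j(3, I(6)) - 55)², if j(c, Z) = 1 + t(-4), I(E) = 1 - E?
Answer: 414034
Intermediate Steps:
j(c, Z) = 7 (j(c, Z) = 1 + 6 = 7)
(90595 + 321135) + (j(3, I(6)) - 55)² = (90595 + 321135) + (7 - 55)² = 411730 + (-48)² = 411730 + 2304 = 414034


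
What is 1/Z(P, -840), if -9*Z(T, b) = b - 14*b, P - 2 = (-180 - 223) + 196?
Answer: -3/3640 ≈ -0.00082418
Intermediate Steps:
P = -205 (P = 2 + ((-180 - 223) + 196) = 2 + (-403 + 196) = 2 - 207 = -205)
Z(T, b) = 13*b/9 (Z(T, b) = -(b - 14*b)/9 = -(-13)*b/9 = 13*b/9)
1/Z(P, -840) = 1/((13/9)*(-840)) = 1/(-3640/3) = -3/3640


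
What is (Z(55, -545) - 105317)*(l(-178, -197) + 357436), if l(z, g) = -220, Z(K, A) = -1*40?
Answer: -37635206112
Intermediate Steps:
Z(K, A) = -40
(Z(55, -545) - 105317)*(l(-178, -197) + 357436) = (-40 - 105317)*(-220 + 357436) = -105357*357216 = -37635206112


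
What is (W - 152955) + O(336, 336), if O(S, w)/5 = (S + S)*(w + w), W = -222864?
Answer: 1882101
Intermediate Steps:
O(S, w) = 20*S*w (O(S, w) = 5*((S + S)*(w + w)) = 5*((2*S)*(2*w)) = 5*(4*S*w) = 20*S*w)
(W - 152955) + O(336, 336) = (-222864 - 152955) + 20*336*336 = -375819 + 2257920 = 1882101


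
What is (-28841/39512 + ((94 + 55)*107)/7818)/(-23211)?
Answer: -202230439/3584994842088 ≈ -5.6410e-5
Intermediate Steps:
(-28841/39512 + ((94 + 55)*107)/7818)/(-23211) = (-28841*1/39512 + (149*107)*(1/7818))*(-1/23211) = (-28841/39512 + 15943*(1/7818))*(-1/23211) = (-28841/39512 + 15943/7818)*(-1/23211) = (202230439/154452408)*(-1/23211) = -202230439/3584994842088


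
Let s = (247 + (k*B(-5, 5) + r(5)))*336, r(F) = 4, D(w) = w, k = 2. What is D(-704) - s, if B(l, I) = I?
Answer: -88400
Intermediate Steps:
s = 87696 (s = (247 + (2*5 + 4))*336 = (247 + (10 + 4))*336 = (247 + 14)*336 = 261*336 = 87696)
D(-704) - s = -704 - 1*87696 = -704 - 87696 = -88400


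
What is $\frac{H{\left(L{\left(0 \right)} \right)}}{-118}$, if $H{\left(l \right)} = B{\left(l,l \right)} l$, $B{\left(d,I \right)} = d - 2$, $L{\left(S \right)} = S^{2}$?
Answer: $0$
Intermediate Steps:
$B{\left(d,I \right)} = -2 + d$
$H{\left(l \right)} = l \left(-2 + l\right)$ ($H{\left(l \right)} = \left(-2 + l\right) l = l \left(-2 + l\right)$)
$\frac{H{\left(L{\left(0 \right)} \right)}}{-118} = \frac{0^{2} \left(-2 + 0^{2}\right)}{-118} = 0 \left(-2 + 0\right) \left(- \frac{1}{118}\right) = 0 \left(-2\right) \left(- \frac{1}{118}\right) = 0 \left(- \frac{1}{118}\right) = 0$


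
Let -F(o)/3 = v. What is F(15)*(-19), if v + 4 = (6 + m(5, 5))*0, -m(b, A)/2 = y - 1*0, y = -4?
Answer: -228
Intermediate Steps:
m(b, A) = 8 (m(b, A) = -2*(-4 - 1*0) = -2*(-4 + 0) = -2*(-4) = 8)
v = -4 (v = -4 + (6 + 8)*0 = -4 + 14*0 = -4 + 0 = -4)
F(o) = 12 (F(o) = -3*(-4) = 12)
F(15)*(-19) = 12*(-19) = -228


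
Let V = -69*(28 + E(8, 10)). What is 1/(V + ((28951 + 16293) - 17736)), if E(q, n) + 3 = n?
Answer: 1/25093 ≈ 3.9852e-5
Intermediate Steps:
E(q, n) = -3 + n
V = -2415 (V = -69*(28 + (-3 + 10)) = -69*(28 + 7) = -69*35 = -2415)
1/(V + ((28951 + 16293) - 17736)) = 1/(-2415 + ((28951 + 16293) - 17736)) = 1/(-2415 + (45244 - 17736)) = 1/(-2415 + 27508) = 1/25093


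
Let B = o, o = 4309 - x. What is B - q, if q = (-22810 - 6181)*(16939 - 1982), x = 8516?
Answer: 433614180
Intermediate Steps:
o = -4207 (o = 4309 - 1*8516 = 4309 - 8516 = -4207)
B = -4207
q = -433618387 (q = -28991*14957 = -433618387)
B - q = -4207 - 1*(-433618387) = -4207 + 433618387 = 433614180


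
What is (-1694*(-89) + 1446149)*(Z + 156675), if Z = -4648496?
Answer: -7173056332215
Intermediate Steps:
(-1694*(-89) + 1446149)*(Z + 156675) = (-1694*(-89) + 1446149)*(-4648496 + 156675) = (150766 + 1446149)*(-4491821) = 1596915*(-4491821) = -7173056332215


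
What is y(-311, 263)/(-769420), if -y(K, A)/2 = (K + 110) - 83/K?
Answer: -31214/59822405 ≈ -0.00052178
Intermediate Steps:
y(K, A) = -220 - 2*K + 166/K (y(K, A) = -2*((K + 110) - 83/K) = -2*((110 + K) - 83/K) = -2*(110 + K - 83/K) = -220 - 2*K + 166/K)
y(-311, 263)/(-769420) = (-220 - 2*(-311) + 166/(-311))/(-769420) = (-220 + 622 + 166*(-1/311))*(-1/769420) = (-220 + 622 - 166/311)*(-1/769420) = (124856/311)*(-1/769420) = -31214/59822405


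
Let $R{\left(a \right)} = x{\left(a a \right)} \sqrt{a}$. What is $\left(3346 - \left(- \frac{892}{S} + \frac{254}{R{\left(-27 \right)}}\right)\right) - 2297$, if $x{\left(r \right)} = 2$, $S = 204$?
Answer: $\frac{53722}{51} + \frac{127 i \sqrt{3}}{9} \approx 1053.4 + 24.441 i$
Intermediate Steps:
$R{\left(a \right)} = 2 \sqrt{a}$
$\left(3346 - \left(- \frac{892}{S} + \frac{254}{R{\left(-27 \right)}}\right)\right) - 2297 = \left(3346 + \left(\frac{892}{204} - \frac{254}{2 \sqrt{-27}}\right)\right) - 2297 = \left(3346 + \left(892 \cdot \frac{1}{204} - \frac{254}{2 \cdot 3 i \sqrt{3}}\right)\right) - 2297 = \left(3346 + \left(\frac{223}{51} - \frac{254}{6 i \sqrt{3}}\right)\right) - 2297 = \left(3346 + \left(\frac{223}{51} - 254 \left(- \frac{i \sqrt{3}}{18}\right)\right)\right) - 2297 = \left(3346 + \left(\frac{223}{51} + \frac{127 i \sqrt{3}}{9}\right)\right) - 2297 = \left(\frac{170869}{51} + \frac{127 i \sqrt{3}}{9}\right) - 2297 = \frac{53722}{51} + \frac{127 i \sqrt{3}}{9}$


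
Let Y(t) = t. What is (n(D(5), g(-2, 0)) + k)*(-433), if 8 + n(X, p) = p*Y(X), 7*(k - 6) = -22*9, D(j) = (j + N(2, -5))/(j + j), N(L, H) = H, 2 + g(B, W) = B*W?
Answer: 91796/7 ≈ 13114.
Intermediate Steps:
g(B, W) = -2 + B*W
D(j) = (-5 + j)/(2*j) (D(j) = (j - 5)/(j + j) = (-5 + j)/((2*j)) = (-5 + j)*(1/(2*j)) = (-5 + j)/(2*j))
k = -156/7 (k = 6 + (-22*9)/7 = 6 + (⅐)*(-198) = 6 - 198/7 = -156/7 ≈ -22.286)
n(X, p) = -8 + X*p (n(X, p) = -8 + p*X = -8 + X*p)
(n(D(5), g(-2, 0)) + k)*(-433) = ((-8 + ((½)*(-5 + 5)/5)*(-2 - 2*0)) - 156/7)*(-433) = ((-8 + ((½)*(⅕)*0)*(-2 + 0)) - 156/7)*(-433) = ((-8 + 0*(-2)) - 156/7)*(-433) = ((-8 + 0) - 156/7)*(-433) = (-8 - 156/7)*(-433) = -212/7*(-433) = 91796/7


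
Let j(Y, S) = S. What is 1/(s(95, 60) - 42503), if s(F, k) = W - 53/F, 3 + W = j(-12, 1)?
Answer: -95/4038028 ≈ -2.3526e-5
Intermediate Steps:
W = -2 (W = -3 + 1 = -2)
s(F, k) = -2 - 53/F
1/(s(95, 60) - 42503) = 1/((-2 - 53/95) - 42503) = 1/(-243/95 - 42503) = 1/(-4038028/95) = -95/4038028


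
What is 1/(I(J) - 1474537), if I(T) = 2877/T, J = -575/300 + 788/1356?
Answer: -1811/2674287719 ≈ -6.7719e-7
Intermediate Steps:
J = -1811/1356 (J = -575*1/300 + 788*(1/1356) = -23/12 + 197/339 = -1811/1356 ≈ -1.3355)
1/(I(J) - 1474537) = 1/(2877/(-1811/1356) - 1474537) = 1/(2877*(-1356/1811) - 1474537) = 1/(-3901212/1811 - 1474537) = 1/(-2674287719/1811) = -1811/2674287719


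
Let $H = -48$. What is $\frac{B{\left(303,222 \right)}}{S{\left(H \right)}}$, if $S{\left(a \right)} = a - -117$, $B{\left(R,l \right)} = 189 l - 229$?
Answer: $\frac{41729}{69} \approx 604.77$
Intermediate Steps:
$B{\left(R,l \right)} = -229 + 189 l$
$S{\left(a \right)} = 117 + a$ ($S{\left(a \right)} = a + 117 = 117 + a$)
$\frac{B{\left(303,222 \right)}}{S{\left(H \right)}} = \frac{-229 + 189 \cdot 222}{117 - 48} = \frac{-229 + 41958}{69} = 41729 \cdot \frac{1}{69} = \frac{41729}{69}$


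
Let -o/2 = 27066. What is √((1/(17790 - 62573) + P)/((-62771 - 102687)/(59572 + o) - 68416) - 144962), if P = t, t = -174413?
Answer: 7*I*√205644001638972645298460447682/8337441392967 ≈ 380.74*I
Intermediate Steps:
o = -54132 (o = -2*27066 = -54132)
P = -174413
√((1/(17790 - 62573) + P)/((-62771 - 102687)/(59572 + o) - 68416) - 144962) = √((1/(17790 - 62573) - 174413)/((-62771 - 102687)/(59572 - 54132) - 68416) - 144962) = √((1/(-44783) - 174413)/(-165458/5440 - 68416) - 144962) = √((-1/44783 - 174413)/(-165458*1/5440 - 68416) - 144962) = √(-7810737380/(44783*(-82729/2720 - 68416)) - 144962) = √(-7810737380/(44783*(-186174249/2720)) - 144962) = √(-7810737380/44783*(-2720/186174249) - 144962) = √(21245205673600/8337441392967 - 144962) = √(-1208590934001608654/8337441392967) = 7*I*√205644001638972645298460447682/8337441392967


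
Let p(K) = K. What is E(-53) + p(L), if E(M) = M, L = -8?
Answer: -61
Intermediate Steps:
E(-53) + p(L) = -53 - 8 = -61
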